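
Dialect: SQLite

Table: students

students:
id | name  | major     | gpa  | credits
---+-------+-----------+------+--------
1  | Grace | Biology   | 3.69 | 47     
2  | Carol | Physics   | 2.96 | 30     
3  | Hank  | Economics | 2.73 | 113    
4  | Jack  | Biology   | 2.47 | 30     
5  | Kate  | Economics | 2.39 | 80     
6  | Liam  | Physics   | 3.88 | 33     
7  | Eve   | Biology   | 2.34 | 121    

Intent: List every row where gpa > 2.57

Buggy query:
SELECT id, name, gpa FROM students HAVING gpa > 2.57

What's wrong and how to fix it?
Bug: HAVING filters the output of aggregation, but this query has no GROUP BY and no aggregate functions, so SQLite rejects it (HAVING clause on a non-aggregate query); the condition here is per row

Fix: Replace HAVING with WHERE since the condition applies to individual rows

Corrected query:
SELECT id, name, gpa FROM students WHERE gpa > 2.57

Result:
id | name  | gpa 
---+-------+-----
1  | Grace | 3.69
2  | Carol | 2.96
3  | Hank  | 2.73
6  | Liam  | 3.88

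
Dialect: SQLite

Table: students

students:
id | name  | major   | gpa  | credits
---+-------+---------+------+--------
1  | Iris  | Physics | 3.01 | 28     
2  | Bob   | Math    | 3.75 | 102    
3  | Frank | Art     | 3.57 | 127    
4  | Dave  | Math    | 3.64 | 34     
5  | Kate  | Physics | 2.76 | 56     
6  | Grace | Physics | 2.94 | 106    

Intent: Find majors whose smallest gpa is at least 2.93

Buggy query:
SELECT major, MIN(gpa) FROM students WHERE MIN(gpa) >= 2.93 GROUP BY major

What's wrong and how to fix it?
Bug: MIN() in WHERE is a misuse of aggregate

Fix: Replace WHERE with HAVING after the GROUP BY

Corrected query:
SELECT major, MIN(gpa) FROM students GROUP BY major HAVING MIN(gpa) >= 2.93

Result:
major | MIN(gpa)
------+---------
Art   | 3.57    
Math  | 3.64    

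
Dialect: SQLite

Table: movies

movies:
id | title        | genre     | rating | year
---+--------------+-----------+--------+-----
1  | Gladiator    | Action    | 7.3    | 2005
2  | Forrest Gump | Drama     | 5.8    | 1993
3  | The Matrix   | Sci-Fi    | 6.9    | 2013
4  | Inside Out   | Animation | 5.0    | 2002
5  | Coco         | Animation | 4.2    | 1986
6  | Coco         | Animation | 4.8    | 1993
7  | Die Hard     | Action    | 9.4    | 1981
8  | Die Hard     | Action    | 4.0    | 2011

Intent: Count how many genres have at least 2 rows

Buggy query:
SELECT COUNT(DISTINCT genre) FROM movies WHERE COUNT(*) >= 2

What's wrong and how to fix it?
Bug: COUNT(*) cannot appear in WHERE; the per-group count doesn't exist yet

Fix: Use a subquery that GROUPs and filters with HAVING, then count its rows

Corrected query:
SELECT COUNT(*) FROM (SELECT genre FROM movies GROUP BY genre HAVING COUNT(*) >= 2)

Result:
COUNT(*)
--------
2       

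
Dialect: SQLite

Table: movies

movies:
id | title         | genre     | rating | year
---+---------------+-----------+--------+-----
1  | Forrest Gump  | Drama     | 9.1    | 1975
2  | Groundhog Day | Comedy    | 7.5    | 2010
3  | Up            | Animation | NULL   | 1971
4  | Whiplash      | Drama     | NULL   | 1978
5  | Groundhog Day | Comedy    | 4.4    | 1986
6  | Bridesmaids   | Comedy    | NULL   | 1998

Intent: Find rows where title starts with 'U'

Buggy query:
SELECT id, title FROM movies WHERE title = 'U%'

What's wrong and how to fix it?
Bug: Wildcards only work with LIKE; '=' treats '%' as a literal character

Fix: Replace '=' with LIKE so 'U%' is treated as a pattern

Corrected query:
SELECT id, title FROM movies WHERE title LIKE 'U%'

Result:
id | title
---+------
3  | Up   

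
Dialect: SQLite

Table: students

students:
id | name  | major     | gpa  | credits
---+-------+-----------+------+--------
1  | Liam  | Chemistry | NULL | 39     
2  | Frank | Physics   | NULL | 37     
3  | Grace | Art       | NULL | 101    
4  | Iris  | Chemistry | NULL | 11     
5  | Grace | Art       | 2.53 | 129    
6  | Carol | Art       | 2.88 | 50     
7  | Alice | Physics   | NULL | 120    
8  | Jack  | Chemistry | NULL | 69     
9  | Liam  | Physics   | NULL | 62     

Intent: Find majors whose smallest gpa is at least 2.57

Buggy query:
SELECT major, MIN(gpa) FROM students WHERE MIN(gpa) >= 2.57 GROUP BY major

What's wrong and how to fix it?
Bug: Aggregates like MIN are computed per group after WHERE runs

Fix: Replace WHERE with HAVING after the GROUP BY

Corrected query:
SELECT major, MIN(gpa) FROM students GROUP BY major HAVING MIN(gpa) >= 2.57

Result:
(no rows)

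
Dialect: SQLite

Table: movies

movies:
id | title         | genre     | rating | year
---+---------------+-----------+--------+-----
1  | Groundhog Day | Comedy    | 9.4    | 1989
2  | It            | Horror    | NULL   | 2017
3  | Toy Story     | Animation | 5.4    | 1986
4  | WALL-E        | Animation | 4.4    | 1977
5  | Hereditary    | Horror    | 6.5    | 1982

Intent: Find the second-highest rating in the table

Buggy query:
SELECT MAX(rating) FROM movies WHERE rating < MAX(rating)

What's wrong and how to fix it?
Bug: The inner MAX is an aggregate inside WHERE, which is not allowed

Fix: Compute the overall MAX in a subquery, then take MAX of rows below it

Corrected query:
SELECT MAX(rating) FROM movies WHERE rating < (SELECT MAX(rating) FROM movies)

Result:
MAX(rating)
-----------
6.5        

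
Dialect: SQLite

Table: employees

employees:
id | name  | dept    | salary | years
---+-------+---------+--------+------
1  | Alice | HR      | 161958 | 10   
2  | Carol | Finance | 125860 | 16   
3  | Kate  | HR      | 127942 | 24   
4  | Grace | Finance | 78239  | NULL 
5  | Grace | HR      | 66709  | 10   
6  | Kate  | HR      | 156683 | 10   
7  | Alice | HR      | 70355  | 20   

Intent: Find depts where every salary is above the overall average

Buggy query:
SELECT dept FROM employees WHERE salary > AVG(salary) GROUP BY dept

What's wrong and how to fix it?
Bug: AVG() is an aggregate; it can't sit directly in WHERE

Fix: Use a subquery for AVG and a HAVING MIN(...) filter so the condition holds for every row in the group

Corrected query:
SELECT dept FROM employees GROUP BY dept HAVING MIN(salary) > (SELECT AVG(salary) FROM employees)

Result:
(no rows)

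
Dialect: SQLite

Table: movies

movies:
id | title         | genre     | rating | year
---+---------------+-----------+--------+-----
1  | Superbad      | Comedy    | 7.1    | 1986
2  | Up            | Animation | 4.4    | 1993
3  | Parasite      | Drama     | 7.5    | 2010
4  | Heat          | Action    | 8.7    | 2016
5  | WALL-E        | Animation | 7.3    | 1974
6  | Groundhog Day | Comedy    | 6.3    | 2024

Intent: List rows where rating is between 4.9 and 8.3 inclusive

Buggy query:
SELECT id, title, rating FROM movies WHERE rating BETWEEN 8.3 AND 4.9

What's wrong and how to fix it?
Bug: The bounds are reversed; BETWEEN a AND b requires a <= b to match anything

Fix: Write BETWEEN 4.9 AND 8.3

Corrected query:
SELECT id, title, rating FROM movies WHERE rating BETWEEN 4.9 AND 8.3

Result:
id | title         | rating
---+---------------+-------
1  | Superbad      | 7.1   
3  | Parasite      | 7.5   
5  | WALL-E        | 7.3   
6  | Groundhog Day | 6.3   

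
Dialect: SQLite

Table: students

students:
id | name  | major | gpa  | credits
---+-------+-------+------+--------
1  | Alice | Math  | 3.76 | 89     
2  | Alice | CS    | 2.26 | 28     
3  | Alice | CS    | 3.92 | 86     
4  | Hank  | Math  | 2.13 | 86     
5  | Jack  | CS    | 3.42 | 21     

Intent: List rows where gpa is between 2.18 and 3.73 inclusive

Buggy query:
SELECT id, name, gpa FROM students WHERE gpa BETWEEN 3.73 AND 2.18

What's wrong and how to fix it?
Bug: The bounds are reversed; BETWEEN a AND b requires a <= b to match anything

Fix: Swap the bounds so the smaller value comes first

Corrected query:
SELECT id, name, gpa FROM students WHERE gpa BETWEEN 2.18 AND 3.73

Result:
id | name  | gpa 
---+-------+-----
2  | Alice | 2.26
5  | Jack  | 3.42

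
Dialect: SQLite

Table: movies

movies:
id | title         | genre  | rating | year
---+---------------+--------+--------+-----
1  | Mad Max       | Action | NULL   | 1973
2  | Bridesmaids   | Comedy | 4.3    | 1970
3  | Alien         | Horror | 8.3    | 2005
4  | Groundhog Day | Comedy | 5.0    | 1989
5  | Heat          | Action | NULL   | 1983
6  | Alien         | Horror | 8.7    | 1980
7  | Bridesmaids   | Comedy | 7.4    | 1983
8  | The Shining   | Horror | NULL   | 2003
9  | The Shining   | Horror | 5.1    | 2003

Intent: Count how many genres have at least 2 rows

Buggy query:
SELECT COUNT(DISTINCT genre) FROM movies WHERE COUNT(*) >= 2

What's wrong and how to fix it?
Bug: COUNT(*) cannot appear in WHERE; the per-group count doesn't exist yet

Fix: Use a subquery that GROUPs and filters with HAVING, then count its rows

Corrected query:
SELECT COUNT(*) FROM (SELECT genre FROM movies GROUP BY genre HAVING COUNT(*) >= 2)

Result:
COUNT(*)
--------
3       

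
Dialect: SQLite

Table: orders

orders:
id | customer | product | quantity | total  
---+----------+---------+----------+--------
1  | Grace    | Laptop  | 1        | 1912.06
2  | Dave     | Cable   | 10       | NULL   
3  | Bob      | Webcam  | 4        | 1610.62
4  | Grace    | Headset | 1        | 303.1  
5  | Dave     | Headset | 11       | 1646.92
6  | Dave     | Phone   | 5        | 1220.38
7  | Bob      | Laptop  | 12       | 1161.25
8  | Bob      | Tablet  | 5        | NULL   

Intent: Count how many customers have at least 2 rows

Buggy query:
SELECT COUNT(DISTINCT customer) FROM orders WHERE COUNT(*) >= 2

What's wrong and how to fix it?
Bug: WHERE filters individual rows, not groups, so a group-level COUNT is invalid there

Fix: Use a subquery that GROUPs and filters with HAVING, then count its rows

Corrected query:
SELECT COUNT(*) FROM (SELECT customer FROM orders GROUP BY customer HAVING COUNT(*) >= 2)

Result:
COUNT(*)
--------
3       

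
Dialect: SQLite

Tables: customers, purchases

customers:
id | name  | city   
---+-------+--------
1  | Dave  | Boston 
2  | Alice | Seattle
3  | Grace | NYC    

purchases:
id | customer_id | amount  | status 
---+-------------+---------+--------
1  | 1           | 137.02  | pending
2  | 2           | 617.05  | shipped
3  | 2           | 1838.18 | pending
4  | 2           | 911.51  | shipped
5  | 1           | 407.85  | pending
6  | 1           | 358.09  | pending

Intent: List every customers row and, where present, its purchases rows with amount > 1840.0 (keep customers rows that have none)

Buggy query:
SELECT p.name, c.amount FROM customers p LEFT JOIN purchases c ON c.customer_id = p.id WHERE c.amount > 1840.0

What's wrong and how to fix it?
Bug: Filtering c.amount in WHERE discards the NULL rows produced by LEFT JOIN, turning it into an inner join

Fix: Move the right-table condition into the ON clause so unmatched parents are kept

Corrected query:
SELECT p.name, c.amount FROM customers p LEFT JOIN purchases c ON c.customer_id = p.id AND c.amount > 1840.0

Result:
name  | amount
------+-------
Dave  | NULL  
Alice | NULL  
Grace | NULL  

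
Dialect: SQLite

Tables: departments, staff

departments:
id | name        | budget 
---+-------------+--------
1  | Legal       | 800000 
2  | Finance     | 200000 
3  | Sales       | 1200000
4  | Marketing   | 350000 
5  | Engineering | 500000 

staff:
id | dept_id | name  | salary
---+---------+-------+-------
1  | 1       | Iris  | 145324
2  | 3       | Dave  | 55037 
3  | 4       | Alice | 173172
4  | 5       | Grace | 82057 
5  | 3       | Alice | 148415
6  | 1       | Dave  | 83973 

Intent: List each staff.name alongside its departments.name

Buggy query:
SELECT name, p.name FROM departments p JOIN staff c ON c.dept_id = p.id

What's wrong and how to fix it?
Bug: 'name' exists in both joined tables, so the database can't tell which one is meant

Fix: Prefix ambiguous columns with the table alias

Corrected query:
SELECT c.name, p.name FROM departments p JOIN staff c ON c.dept_id = p.id

Result:
name  | name       
------+------------
Iris  | Legal      
Dave  | Sales      
Alice | Marketing  
Grace | Engineering
Alice | Sales      
Dave  | Legal      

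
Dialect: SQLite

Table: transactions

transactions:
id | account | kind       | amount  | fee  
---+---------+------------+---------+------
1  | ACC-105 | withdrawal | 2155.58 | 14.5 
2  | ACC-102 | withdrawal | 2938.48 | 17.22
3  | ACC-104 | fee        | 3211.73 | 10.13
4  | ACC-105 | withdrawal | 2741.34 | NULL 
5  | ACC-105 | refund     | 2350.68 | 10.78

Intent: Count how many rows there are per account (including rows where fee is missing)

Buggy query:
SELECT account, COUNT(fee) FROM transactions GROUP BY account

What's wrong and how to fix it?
Bug: COUNT(fee) skips NULLs, so groups with missing fee are undercounted

Fix: Replace COUNT(fee) with COUNT(*)

Corrected query:
SELECT account, COUNT(*) FROM transactions GROUP BY account

Result:
account | COUNT(*)
--------+---------
ACC-102 | 1       
ACC-104 | 1       
ACC-105 | 3       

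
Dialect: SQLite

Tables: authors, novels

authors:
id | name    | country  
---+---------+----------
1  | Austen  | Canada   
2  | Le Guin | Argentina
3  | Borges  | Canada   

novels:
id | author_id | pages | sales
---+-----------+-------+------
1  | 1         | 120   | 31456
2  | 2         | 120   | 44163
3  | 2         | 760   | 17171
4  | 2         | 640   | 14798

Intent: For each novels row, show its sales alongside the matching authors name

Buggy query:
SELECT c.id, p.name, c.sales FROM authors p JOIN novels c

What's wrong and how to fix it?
Bug: Missing join condition: each novels row is matched to all authors rows instead of just its own

Fix: Add ON c.author_id = p.id to the JOIN

Corrected query:
SELECT c.id, p.name, c.sales FROM authors p JOIN novels c ON c.author_id = p.id

Result:
id | name    | sales
---+---------+------
1  | Austen  | 31456
2  | Le Guin | 44163
3  | Le Guin | 17171
4  | Le Guin | 14798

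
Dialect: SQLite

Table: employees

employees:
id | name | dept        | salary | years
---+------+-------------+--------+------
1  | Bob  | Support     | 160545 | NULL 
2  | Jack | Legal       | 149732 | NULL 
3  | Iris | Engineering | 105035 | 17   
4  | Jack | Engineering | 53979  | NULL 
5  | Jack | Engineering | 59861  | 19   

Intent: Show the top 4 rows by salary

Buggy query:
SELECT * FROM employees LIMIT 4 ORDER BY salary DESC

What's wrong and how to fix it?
Bug: ORDER BY cannot follow LIMIT; LIMIT is the final clause

Fix: Sort with ORDER BY, then apply LIMIT

Corrected query:
SELECT * FROM employees ORDER BY salary DESC LIMIT 4

Result:
id | name | dept        | salary | years
---+------+-------------+--------+------
1  | Bob  | Support     | 160545 | NULL 
2  | Jack | Legal       | 149732 | NULL 
3  | Iris | Engineering | 105035 | 17   
5  | Jack | Engineering | 59861  | 19   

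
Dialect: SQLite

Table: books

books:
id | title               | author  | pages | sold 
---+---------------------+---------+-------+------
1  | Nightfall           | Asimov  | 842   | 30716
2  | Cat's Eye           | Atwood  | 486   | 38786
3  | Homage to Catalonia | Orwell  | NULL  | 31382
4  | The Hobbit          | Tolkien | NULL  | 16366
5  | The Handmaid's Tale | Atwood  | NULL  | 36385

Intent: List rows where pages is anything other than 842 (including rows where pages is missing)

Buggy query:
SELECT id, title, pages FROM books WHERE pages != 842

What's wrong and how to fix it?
Bug: 'pages != 842' is unknown when pages is NULL, so NULL rows are silently excluded

Fix: Handle NULL separately with IS NULL alongside the inequality

Corrected query:
SELECT id, title, pages FROM books WHERE pages != 842 OR pages IS NULL

Result:
id | title               | pages
---+---------------------+------
2  | Cat's Eye           | 486  
3  | Homage to Catalonia | NULL 
4  | The Hobbit          | NULL 
5  | The Handmaid's Tale | NULL 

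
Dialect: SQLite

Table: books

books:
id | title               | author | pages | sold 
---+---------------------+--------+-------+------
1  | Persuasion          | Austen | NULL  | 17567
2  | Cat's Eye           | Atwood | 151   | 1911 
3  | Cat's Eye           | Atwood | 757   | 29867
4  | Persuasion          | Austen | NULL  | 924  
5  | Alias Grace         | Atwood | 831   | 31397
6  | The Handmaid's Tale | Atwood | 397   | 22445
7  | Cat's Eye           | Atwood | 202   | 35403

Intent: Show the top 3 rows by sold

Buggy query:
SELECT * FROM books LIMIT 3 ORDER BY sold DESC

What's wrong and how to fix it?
Bug: ORDER BY cannot follow LIMIT; LIMIT is the final clause

Fix: Swap the clauses: ORDER BY first, then LIMIT

Corrected query:
SELECT * FROM books ORDER BY sold DESC LIMIT 3

Result:
id | title       | author | pages | sold 
---+-------------+--------+-------+------
7  | Cat's Eye   | Atwood | 202   | 35403
5  | Alias Grace | Atwood | 831   | 31397
3  | Cat's Eye   | Atwood | 757   | 29867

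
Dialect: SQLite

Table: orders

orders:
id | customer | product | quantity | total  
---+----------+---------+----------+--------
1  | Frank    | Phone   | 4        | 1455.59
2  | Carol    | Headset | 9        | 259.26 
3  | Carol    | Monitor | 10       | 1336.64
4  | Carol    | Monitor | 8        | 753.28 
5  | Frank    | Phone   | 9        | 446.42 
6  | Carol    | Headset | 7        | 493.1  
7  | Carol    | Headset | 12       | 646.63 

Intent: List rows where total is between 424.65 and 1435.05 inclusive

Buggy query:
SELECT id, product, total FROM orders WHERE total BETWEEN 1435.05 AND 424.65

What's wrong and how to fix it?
Bug: The bounds are reversed; BETWEEN a AND b requires a <= b to match anything

Fix: Swap the bounds so the smaller value comes first

Corrected query:
SELECT id, product, total FROM orders WHERE total BETWEEN 424.65 AND 1435.05

Result:
id | product | total  
---+---------+--------
3  | Monitor | 1336.64
4  | Monitor | 753.28 
5  | Phone   | 446.42 
6  | Headset | 493.1  
7  | Headset | 646.63 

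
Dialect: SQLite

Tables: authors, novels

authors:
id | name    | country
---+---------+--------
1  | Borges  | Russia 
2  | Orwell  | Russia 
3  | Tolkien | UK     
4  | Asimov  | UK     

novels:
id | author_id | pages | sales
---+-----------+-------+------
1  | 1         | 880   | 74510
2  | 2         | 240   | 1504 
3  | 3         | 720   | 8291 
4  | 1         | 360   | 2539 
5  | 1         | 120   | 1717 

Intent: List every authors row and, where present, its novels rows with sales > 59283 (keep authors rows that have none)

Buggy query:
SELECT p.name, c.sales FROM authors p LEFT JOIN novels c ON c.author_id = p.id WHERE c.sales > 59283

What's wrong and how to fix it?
Bug: A WHERE condition on the right-hand table after LEFT JOIN drops unmatched parents

Fix: Put 'c.sales > 59283' in the JOIN's ON clause instead of WHERE

Corrected query:
SELECT p.name, c.sales FROM authors p LEFT JOIN novels c ON c.author_id = p.id AND c.sales > 59283

Result:
name    | sales
--------+------
Borges  | 74510
Orwell  | NULL 
Tolkien | NULL 
Asimov  | NULL 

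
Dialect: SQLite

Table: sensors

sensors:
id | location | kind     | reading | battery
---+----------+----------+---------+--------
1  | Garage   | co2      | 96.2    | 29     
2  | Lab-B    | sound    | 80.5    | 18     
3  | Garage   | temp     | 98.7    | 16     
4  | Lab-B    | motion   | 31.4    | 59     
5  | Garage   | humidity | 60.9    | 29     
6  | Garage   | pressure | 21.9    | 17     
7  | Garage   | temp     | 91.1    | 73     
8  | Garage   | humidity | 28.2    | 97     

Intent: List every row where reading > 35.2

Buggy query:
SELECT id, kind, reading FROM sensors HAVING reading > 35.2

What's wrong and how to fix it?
Bug: HAVING filters the output of aggregation, but this query has no GROUP BY and no aggregate functions, so SQLite rejects it (HAVING clause on a non-aggregate query); the condition here is per row

Fix: Replace HAVING with WHERE since the condition applies to individual rows

Corrected query:
SELECT id, kind, reading FROM sensors WHERE reading > 35.2

Result:
id | kind     | reading
---+----------+--------
1  | co2      | 96.2   
2  | sound    | 80.5   
3  | temp     | 98.7   
5  | humidity | 60.9   
7  | temp     | 91.1   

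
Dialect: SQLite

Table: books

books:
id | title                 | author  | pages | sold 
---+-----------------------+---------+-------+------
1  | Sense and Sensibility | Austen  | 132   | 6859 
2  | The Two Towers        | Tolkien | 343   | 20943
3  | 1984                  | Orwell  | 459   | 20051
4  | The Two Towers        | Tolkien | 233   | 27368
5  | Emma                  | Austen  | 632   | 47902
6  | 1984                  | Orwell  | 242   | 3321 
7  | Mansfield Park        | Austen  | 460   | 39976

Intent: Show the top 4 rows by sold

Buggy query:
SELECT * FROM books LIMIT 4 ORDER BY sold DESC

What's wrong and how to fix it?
Bug: ORDER BY cannot follow LIMIT; LIMIT is the final clause

Fix: Swap the clauses: ORDER BY first, then LIMIT

Corrected query:
SELECT * FROM books ORDER BY sold DESC LIMIT 4

Result:
id | title          | author  | pages | sold 
---+----------------+---------+-------+------
5  | Emma           | Austen  | 632   | 47902
7  | Mansfield Park | Austen  | 460   | 39976
4  | The Two Towers | Tolkien | 233   | 27368
2  | The Two Towers | Tolkien | 343   | 20943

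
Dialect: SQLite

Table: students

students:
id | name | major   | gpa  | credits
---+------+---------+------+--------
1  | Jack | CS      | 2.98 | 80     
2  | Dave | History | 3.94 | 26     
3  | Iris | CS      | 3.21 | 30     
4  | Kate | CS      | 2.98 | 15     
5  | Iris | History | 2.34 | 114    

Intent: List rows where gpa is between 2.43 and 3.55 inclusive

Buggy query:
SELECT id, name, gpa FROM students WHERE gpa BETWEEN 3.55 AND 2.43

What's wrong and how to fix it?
Bug: BETWEEN expects the lower bound first; with 3.55 AND 2.43 the range is empty

Fix: Write BETWEEN 2.43 AND 3.55

Corrected query:
SELECT id, name, gpa FROM students WHERE gpa BETWEEN 2.43 AND 3.55

Result:
id | name | gpa 
---+------+-----
1  | Jack | 2.98
3  | Iris | 3.21
4  | Kate | 2.98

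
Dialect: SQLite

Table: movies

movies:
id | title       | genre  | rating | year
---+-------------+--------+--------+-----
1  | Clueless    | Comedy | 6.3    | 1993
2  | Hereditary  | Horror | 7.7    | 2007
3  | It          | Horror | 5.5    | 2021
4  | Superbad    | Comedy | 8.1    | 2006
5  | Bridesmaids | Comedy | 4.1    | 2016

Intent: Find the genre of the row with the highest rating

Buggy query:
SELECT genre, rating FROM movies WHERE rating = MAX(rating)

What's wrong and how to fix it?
Bug: MAX(rating) is an aggregate and cannot be used directly in WHERE

Fix: Use a subquery: WHERE rating = (SELECT MAX(rating) FROM movies)

Corrected query:
SELECT genre, rating FROM movies WHERE rating = (SELECT MAX(rating) FROM movies)

Result:
genre  | rating
-------+-------
Comedy | 8.1   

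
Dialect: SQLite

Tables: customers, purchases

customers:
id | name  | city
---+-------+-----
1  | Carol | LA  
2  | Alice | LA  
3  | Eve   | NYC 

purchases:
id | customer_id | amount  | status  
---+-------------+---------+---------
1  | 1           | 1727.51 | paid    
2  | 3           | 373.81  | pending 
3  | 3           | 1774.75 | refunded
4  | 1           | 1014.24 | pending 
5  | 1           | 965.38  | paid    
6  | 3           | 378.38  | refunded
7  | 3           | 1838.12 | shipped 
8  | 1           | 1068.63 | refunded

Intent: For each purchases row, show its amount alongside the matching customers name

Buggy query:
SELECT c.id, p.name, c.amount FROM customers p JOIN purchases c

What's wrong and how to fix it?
Bug: JOIN with no ON clause produces a cartesian product; every purchases row pairs with every customers row

Fix: Specify the join condition linking the foreign key to the parent id

Corrected query:
SELECT c.id, p.name, c.amount FROM customers p JOIN purchases c ON c.customer_id = p.id

Result:
id | name  | amount 
---+-------+--------
1  | Carol | 1727.51
2  | Eve   | 373.81 
3  | Eve   | 1774.75
4  | Carol | 1014.24
5  | Carol | 965.38 
6  | Eve   | 378.38 
7  | Eve   | 1838.12
8  | Carol | 1068.63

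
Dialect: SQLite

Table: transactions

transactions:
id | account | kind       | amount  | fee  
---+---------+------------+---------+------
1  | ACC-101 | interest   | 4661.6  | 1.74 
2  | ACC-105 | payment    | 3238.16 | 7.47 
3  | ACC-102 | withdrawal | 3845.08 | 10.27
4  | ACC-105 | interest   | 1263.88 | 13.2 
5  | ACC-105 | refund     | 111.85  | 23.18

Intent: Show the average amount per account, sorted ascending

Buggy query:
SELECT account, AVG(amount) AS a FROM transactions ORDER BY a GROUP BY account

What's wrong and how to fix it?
Bug: GROUP BY must precede ORDER BY

Fix: Reorder: SELECT … FROM … GROUP BY … ORDER BY …

Corrected query:
SELECT account, AVG(amount) AS a FROM transactions GROUP BY account ORDER BY a

Result:
account | a          
--------+------------
ACC-105 | 1537.963333
ACC-102 | 3845.08    
ACC-101 | 4661.6     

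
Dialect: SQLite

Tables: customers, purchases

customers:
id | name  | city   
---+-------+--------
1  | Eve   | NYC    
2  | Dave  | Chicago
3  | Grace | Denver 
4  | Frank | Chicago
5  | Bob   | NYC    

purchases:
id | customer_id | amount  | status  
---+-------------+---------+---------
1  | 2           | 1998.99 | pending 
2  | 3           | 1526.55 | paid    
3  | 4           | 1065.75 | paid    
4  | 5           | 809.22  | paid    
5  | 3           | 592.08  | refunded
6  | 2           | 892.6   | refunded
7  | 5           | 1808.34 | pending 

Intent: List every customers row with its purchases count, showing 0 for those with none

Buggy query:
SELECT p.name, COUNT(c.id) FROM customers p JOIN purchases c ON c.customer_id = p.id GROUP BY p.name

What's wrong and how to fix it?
Bug: An inner join excludes parents with zero children

Fix: Switch to LEFT JOIN to retain unmatched parent rows

Corrected query:
SELECT p.name, COUNT(c.id) FROM customers p LEFT JOIN purchases c ON c.customer_id = p.id GROUP BY p.name

Result:
name  | COUNT(c.id)
------+------------
Bob   | 2          
Dave  | 2          
Eve   | 0          
Frank | 1          
Grace | 2          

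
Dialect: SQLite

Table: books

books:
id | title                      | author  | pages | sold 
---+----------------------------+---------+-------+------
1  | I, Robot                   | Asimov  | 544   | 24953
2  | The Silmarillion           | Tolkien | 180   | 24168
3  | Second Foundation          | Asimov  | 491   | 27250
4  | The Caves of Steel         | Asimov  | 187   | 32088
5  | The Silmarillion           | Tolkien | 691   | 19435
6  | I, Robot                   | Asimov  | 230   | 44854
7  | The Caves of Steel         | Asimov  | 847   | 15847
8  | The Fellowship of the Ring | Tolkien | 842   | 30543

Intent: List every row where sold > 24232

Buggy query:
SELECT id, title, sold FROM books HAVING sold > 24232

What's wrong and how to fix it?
Bug: This is a non-aggregate query (no GROUP BY, no aggregates), so in SQLite the HAVING clause is invalid here; a row-level condition belongs in WHERE

Fix: Use WHERE for row-level filtering

Corrected query:
SELECT id, title, sold FROM books WHERE sold > 24232

Result:
id | title                      | sold 
---+----------------------------+------
1  | I, Robot                   | 24953
3  | Second Foundation          | 27250
4  | The Caves of Steel         | 32088
6  | I, Robot                   | 44854
8  | The Fellowship of the Ring | 30543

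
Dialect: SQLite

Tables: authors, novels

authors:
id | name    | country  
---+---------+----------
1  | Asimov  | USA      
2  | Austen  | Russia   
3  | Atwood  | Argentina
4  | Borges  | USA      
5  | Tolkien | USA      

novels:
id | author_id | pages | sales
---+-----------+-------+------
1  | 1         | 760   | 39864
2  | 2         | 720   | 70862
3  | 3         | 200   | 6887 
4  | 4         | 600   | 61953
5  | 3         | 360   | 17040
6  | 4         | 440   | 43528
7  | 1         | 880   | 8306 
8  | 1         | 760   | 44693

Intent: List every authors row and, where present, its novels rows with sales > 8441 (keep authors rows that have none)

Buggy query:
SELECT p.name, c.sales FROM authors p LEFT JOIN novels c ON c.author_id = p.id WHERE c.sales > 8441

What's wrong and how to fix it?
Bug: Filtering c.sales in WHERE discards the NULL rows produced by LEFT JOIN, turning it into an inner join

Fix: Put 'c.sales > 8441' in the JOIN's ON clause instead of WHERE

Corrected query:
SELECT p.name, c.sales FROM authors p LEFT JOIN novels c ON c.author_id = p.id AND c.sales > 8441

Result:
name    | sales
--------+------
Asimov  | 39864
Asimov  | 44693
Austen  | 70862
Atwood  | 17040
Borges  | 43528
Borges  | 61953
Tolkien | NULL 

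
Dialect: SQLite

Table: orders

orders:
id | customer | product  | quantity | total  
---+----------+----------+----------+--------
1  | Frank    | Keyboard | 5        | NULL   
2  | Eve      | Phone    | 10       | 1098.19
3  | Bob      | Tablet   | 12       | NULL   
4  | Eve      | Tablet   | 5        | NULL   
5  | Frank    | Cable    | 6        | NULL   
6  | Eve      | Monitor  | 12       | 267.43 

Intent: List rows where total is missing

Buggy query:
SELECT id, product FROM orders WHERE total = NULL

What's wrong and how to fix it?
Bug: '= NULL' is always unknown in SQL three-valued logic, so no rows match

Fix: Use IS NULL to test for NULL

Corrected query:
SELECT id, product FROM orders WHERE total IS NULL

Result:
id | product 
---+---------
1  | Keyboard
3  | Tablet  
4  | Tablet  
5  | Cable   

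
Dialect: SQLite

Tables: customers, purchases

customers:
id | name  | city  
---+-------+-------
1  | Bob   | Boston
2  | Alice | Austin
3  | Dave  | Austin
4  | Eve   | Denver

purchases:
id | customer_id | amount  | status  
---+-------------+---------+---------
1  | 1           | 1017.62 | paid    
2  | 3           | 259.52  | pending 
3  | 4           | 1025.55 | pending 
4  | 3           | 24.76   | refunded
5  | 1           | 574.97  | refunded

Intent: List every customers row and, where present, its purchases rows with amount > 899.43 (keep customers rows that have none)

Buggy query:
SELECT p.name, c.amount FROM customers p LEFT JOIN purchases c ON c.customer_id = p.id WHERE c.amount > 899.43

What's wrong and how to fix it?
Bug: Filtering c.amount in WHERE discards the NULL rows produced by LEFT JOIN, turning it into an inner join

Fix: Put 'c.amount > 899.43' in the JOIN's ON clause instead of WHERE

Corrected query:
SELECT p.name, c.amount FROM customers p LEFT JOIN purchases c ON c.customer_id = p.id AND c.amount > 899.43

Result:
name  | amount 
------+--------
Bob   | 1017.62
Alice | NULL   
Dave  | NULL   
Eve   | 1025.55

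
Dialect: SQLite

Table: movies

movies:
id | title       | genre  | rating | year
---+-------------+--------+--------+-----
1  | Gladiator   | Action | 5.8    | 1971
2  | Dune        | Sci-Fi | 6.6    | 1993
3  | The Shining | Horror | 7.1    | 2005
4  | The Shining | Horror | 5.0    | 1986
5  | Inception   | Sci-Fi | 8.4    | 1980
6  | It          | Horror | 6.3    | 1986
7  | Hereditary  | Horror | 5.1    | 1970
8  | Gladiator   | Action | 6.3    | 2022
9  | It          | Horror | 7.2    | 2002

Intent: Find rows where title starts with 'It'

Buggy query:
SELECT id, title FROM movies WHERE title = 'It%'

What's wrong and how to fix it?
Bug: Wildcards only work with LIKE; '=' treats '%' as a literal character

Fix: Replace '=' with LIKE so 'It%' is treated as a pattern

Corrected query:
SELECT id, title FROM movies WHERE title LIKE 'It%'

Result:
id | title
---+------
6  | It   
9  | It   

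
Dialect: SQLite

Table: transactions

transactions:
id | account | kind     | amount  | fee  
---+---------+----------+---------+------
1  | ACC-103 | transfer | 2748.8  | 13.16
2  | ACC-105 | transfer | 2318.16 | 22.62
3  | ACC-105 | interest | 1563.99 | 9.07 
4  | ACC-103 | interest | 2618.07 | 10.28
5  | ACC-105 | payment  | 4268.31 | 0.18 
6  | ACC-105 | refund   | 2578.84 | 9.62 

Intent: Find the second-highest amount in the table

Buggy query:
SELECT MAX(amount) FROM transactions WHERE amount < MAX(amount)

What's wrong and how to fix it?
Bug: MAX(amount) on the right of the comparison is an aggregate-in-WHERE error

Fix: Compute the overall MAX in a subquery, then take MAX of rows below it

Corrected query:
SELECT MAX(amount) FROM transactions WHERE amount < (SELECT MAX(amount) FROM transactions)

Result:
MAX(amount)
-----------
2748.8     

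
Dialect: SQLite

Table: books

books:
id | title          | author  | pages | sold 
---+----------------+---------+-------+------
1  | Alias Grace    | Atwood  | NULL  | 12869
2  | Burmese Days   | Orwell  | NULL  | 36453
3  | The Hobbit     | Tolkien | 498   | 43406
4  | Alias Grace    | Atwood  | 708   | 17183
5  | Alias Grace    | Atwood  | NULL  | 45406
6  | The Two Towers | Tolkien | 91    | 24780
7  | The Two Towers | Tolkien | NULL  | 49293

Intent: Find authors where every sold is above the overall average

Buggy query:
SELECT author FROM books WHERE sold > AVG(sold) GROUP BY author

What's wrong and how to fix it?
Bug: AVG() is an aggregate; it can't sit directly in WHERE

Fix: Compute the overall average in a scalar subquery and compare each group's MIN against it in HAVING

Corrected query:
SELECT author FROM books GROUP BY author HAVING MIN(sold) > (SELECT AVG(sold) FROM books)

Result:
author
------
Orwell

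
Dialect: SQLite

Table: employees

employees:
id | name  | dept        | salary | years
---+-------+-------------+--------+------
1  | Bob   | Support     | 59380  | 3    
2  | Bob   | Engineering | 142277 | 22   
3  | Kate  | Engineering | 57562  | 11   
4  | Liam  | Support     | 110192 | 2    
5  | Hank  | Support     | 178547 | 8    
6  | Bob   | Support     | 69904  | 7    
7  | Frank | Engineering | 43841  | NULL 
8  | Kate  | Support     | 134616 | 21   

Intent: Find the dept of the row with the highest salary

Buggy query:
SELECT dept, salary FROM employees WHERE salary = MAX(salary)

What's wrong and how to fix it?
Bug: WHERE is evaluated per row; an aggregate over the whole table isn't defined there

Fix: Wrap MAX in a scalar subquery so WHERE compares against a single value

Corrected query:
SELECT dept, salary FROM employees WHERE salary = (SELECT MAX(salary) FROM employees)

Result:
dept    | salary
--------+-------
Support | 178547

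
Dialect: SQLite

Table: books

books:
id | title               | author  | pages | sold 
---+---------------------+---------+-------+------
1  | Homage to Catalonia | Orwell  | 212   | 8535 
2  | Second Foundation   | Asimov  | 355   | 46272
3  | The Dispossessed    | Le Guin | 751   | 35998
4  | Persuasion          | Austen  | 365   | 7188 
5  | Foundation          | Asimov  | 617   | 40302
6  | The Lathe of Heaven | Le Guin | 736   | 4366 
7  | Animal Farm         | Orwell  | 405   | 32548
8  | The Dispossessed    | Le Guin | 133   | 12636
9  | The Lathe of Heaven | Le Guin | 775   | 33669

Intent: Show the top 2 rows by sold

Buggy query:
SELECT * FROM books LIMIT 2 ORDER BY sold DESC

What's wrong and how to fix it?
Bug: ORDER BY cannot follow LIMIT; LIMIT is the final clause

Fix: Sort with ORDER BY, then apply LIMIT

Corrected query:
SELECT * FROM books ORDER BY sold DESC LIMIT 2

Result:
id | title             | author | pages | sold 
---+-------------------+--------+-------+------
2  | Second Foundation | Asimov | 355   | 46272
5  | Foundation        | Asimov | 617   | 40302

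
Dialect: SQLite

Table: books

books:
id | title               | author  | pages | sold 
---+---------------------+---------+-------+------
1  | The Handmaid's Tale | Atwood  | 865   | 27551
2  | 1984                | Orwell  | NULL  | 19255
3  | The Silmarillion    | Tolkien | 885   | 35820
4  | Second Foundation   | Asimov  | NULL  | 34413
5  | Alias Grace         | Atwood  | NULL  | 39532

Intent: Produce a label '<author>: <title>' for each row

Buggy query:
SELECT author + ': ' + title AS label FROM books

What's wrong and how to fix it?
Bug: '+' is numeric addition; on text columns SQLite converts them to 0 instead of concatenating

Fix: Use the || operator for string concatenation

Corrected query:
SELECT author || ': ' || title AS label FROM books

Result:
label                      
---------------------------
Atwood: The Handmaid's Tale
Orwell: 1984               
Tolkien: The Silmarillion  
Asimov: Second Foundation  
Atwood: Alias Grace        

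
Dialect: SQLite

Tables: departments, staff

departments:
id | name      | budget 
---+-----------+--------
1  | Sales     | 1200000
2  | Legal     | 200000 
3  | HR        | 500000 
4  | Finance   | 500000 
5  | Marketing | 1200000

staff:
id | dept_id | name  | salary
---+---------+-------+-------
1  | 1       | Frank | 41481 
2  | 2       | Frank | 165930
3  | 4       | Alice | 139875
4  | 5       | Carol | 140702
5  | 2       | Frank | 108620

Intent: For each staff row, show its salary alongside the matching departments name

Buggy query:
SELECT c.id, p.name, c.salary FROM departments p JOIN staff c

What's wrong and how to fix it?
Bug: Missing join condition: each staff row is matched to all departments rows instead of just its own

Fix: Add ON c.dept_id = p.id to the JOIN

Corrected query:
SELECT c.id, p.name, c.salary FROM departments p JOIN staff c ON c.dept_id = p.id

Result:
id | name      | salary
---+-----------+-------
1  | Sales     | 41481 
2  | Legal     | 165930
3  | Finance   | 139875
4  | Marketing | 140702
5  | Legal     | 108620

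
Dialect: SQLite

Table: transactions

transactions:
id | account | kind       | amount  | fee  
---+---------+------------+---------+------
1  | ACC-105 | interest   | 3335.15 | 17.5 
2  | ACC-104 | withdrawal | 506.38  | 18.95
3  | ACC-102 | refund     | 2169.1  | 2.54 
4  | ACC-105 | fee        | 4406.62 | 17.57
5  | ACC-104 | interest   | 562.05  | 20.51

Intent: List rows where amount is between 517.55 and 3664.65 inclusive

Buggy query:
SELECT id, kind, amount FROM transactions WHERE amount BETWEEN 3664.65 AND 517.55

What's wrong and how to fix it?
Bug: The bounds are reversed; BETWEEN a AND b requires a <= b to match anything

Fix: Write BETWEEN 517.55 AND 3664.65

Corrected query:
SELECT id, kind, amount FROM transactions WHERE amount BETWEEN 517.55 AND 3664.65

Result:
id | kind     | amount 
---+----------+--------
1  | interest | 3335.15
3  | refund   | 2169.1 
5  | interest | 562.05 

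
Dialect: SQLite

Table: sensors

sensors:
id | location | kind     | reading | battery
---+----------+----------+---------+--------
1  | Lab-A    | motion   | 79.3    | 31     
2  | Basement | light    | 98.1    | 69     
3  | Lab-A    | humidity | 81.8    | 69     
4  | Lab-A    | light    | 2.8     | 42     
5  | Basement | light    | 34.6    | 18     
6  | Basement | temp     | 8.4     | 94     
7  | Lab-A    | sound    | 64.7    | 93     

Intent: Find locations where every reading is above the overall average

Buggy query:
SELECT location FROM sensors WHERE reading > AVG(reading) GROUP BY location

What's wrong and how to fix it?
Bug: AVG() is an aggregate; it can't sit directly in WHERE

Fix: Compute the overall average in a scalar subquery and compare each group's MIN against it in HAVING

Corrected query:
SELECT location FROM sensors GROUP BY location HAVING MIN(reading) > (SELECT AVG(reading) FROM sensors)

Result:
(no rows)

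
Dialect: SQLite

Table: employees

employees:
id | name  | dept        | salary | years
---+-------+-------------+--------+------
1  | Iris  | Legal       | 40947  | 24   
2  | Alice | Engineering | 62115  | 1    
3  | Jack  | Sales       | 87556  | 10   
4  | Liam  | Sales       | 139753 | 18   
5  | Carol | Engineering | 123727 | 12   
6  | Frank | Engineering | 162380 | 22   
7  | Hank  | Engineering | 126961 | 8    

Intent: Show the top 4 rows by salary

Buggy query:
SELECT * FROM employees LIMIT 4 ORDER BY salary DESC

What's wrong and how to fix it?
Bug: ORDER BY cannot follow LIMIT; LIMIT is the final clause

Fix: Swap the clauses: ORDER BY first, then LIMIT

Corrected query:
SELECT * FROM employees ORDER BY salary DESC LIMIT 4

Result:
id | name  | dept        | salary | years
---+-------+-------------+--------+------
6  | Frank | Engineering | 162380 | 22   
4  | Liam  | Sales       | 139753 | 18   
7  | Hank  | Engineering | 126961 | 8    
5  | Carol | Engineering | 123727 | 12   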